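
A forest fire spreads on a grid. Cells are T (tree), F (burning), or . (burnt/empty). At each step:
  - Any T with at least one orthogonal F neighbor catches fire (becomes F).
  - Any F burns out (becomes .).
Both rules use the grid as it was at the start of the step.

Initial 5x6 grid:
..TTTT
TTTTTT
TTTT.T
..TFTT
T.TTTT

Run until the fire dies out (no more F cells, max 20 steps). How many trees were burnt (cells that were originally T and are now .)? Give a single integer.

Answer: 22

Derivation:
Step 1: +4 fires, +1 burnt (F count now 4)
Step 2: +5 fires, +4 burnt (F count now 5)
Step 3: +6 fires, +5 burnt (F count now 6)
Step 4: +5 fires, +6 burnt (F count now 5)
Step 5: +2 fires, +5 burnt (F count now 2)
Step 6: +0 fires, +2 burnt (F count now 0)
Fire out after step 6
Initially T: 23, now '.': 29
Total burnt (originally-T cells now '.'): 22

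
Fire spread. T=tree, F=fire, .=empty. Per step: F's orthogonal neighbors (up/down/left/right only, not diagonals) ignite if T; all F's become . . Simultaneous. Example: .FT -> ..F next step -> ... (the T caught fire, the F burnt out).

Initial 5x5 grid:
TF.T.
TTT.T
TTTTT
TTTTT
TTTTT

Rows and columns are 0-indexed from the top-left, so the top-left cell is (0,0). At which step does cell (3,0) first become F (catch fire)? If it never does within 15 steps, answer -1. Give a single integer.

Step 1: cell (3,0)='T' (+2 fires, +1 burnt)
Step 2: cell (3,0)='T' (+3 fires, +2 burnt)
Step 3: cell (3,0)='T' (+3 fires, +3 burnt)
Step 4: cell (3,0)='F' (+4 fires, +3 burnt)
  -> target ignites at step 4
Step 5: cell (3,0)='.' (+4 fires, +4 burnt)
Step 6: cell (3,0)='.' (+3 fires, +4 burnt)
Step 7: cell (3,0)='.' (+1 fires, +3 burnt)
Step 8: cell (3,0)='.' (+0 fires, +1 burnt)
  fire out at step 8

4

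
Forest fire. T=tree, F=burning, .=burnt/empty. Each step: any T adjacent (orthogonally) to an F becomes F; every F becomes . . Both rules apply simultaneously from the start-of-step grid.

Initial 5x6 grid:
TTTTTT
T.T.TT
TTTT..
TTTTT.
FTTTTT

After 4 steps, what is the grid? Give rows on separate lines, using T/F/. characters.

Step 1: 2 trees catch fire, 1 burn out
  TTTTTT
  T.T.TT
  TTTT..
  FTTTT.
  .FTTTT
Step 2: 3 trees catch fire, 2 burn out
  TTTTTT
  T.T.TT
  FTTT..
  .FTTT.
  ..FTTT
Step 3: 4 trees catch fire, 3 burn out
  TTTTTT
  F.T.TT
  .FTT..
  ..FTT.
  ...FTT
Step 4: 4 trees catch fire, 4 burn out
  FTTTTT
  ..T.TT
  ..FT..
  ...FT.
  ....FT

FTTTTT
..T.TT
..FT..
...FT.
....FT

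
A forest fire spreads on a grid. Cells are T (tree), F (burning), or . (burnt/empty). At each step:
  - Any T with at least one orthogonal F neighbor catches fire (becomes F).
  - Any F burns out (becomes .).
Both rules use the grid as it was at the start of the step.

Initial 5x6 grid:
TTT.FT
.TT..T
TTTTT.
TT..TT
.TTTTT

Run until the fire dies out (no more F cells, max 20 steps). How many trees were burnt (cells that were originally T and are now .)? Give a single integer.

Step 1: +1 fires, +1 burnt (F count now 1)
Step 2: +1 fires, +1 burnt (F count now 1)
Step 3: +0 fires, +1 burnt (F count now 0)
Fire out after step 3
Initially T: 21, now '.': 11
Total burnt (originally-T cells now '.'): 2

Answer: 2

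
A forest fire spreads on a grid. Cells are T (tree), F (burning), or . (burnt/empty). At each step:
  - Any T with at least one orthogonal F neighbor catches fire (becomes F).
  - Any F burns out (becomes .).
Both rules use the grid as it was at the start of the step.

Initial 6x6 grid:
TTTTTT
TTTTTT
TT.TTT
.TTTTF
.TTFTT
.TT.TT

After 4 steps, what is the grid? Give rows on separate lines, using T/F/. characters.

Step 1: 6 trees catch fire, 2 burn out
  TTTTTT
  TTTTTT
  TT.TTF
  .TTFF.
  .TF.FF
  .TT.TT
Step 2: 8 trees catch fire, 6 burn out
  TTTTTT
  TTTTTF
  TT.FF.
  .TF...
  .F....
  .TF.FF
Step 3: 5 trees catch fire, 8 burn out
  TTTTTF
  TTTFF.
  TT....
  .F....
  ......
  .F....
Step 4: 4 trees catch fire, 5 burn out
  TTTFF.
  TTF...
  TF....
  ......
  ......
  ......

TTTFF.
TTF...
TF....
......
......
......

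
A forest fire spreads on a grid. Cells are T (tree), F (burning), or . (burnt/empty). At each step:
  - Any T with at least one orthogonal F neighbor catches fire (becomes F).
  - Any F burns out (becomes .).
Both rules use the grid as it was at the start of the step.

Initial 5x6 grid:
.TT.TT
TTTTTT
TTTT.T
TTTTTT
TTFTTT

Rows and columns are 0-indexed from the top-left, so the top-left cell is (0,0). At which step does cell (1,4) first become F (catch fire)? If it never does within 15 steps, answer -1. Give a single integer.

Step 1: cell (1,4)='T' (+3 fires, +1 burnt)
Step 2: cell (1,4)='T' (+5 fires, +3 burnt)
Step 3: cell (1,4)='T' (+6 fires, +5 burnt)
Step 4: cell (1,4)='T' (+5 fires, +6 burnt)
Step 5: cell (1,4)='F' (+4 fires, +5 burnt)
  -> target ignites at step 5
Step 6: cell (1,4)='.' (+2 fires, +4 burnt)
Step 7: cell (1,4)='.' (+1 fires, +2 burnt)
Step 8: cell (1,4)='.' (+0 fires, +1 burnt)
  fire out at step 8

5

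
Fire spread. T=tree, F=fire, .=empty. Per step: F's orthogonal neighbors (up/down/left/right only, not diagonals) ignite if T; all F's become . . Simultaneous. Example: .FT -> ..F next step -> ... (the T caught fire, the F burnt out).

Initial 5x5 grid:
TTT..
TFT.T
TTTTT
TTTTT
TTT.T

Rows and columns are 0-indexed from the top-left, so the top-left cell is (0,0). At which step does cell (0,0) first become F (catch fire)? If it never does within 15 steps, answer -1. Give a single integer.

Step 1: cell (0,0)='T' (+4 fires, +1 burnt)
Step 2: cell (0,0)='F' (+5 fires, +4 burnt)
  -> target ignites at step 2
Step 3: cell (0,0)='.' (+4 fires, +5 burnt)
Step 4: cell (0,0)='.' (+4 fires, +4 burnt)
Step 5: cell (0,0)='.' (+2 fires, +4 burnt)
Step 6: cell (0,0)='.' (+1 fires, +2 burnt)
Step 7: cell (0,0)='.' (+0 fires, +1 burnt)
  fire out at step 7

2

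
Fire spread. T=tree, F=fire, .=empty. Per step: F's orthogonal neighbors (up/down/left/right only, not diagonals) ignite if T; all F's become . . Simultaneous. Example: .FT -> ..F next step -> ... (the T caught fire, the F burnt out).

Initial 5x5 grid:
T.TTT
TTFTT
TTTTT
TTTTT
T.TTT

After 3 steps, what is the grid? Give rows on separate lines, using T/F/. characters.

Step 1: 4 trees catch fire, 1 burn out
  T.FTT
  TF.FT
  TTFTT
  TTTTT
  T.TTT
Step 2: 6 trees catch fire, 4 burn out
  T..FT
  F...F
  TF.FT
  TTFTT
  T.TTT
Step 3: 7 trees catch fire, 6 burn out
  F...F
  .....
  F...F
  TF.FT
  T.FTT

F...F
.....
F...F
TF.FT
T.FTT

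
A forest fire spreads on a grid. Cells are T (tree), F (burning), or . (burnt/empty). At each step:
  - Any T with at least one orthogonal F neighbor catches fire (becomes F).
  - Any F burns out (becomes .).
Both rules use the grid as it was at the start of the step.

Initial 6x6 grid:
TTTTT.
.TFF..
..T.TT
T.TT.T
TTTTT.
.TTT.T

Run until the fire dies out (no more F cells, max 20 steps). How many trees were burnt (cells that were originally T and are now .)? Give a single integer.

Step 1: +4 fires, +2 burnt (F count now 4)
Step 2: +3 fires, +4 burnt (F count now 3)
Step 3: +3 fires, +3 burnt (F count now 3)
Step 4: +3 fires, +3 burnt (F count now 3)
Step 5: +4 fires, +3 burnt (F count now 4)
Step 6: +1 fires, +4 burnt (F count now 1)
Step 7: +0 fires, +1 burnt (F count now 0)
Fire out after step 7
Initially T: 22, now '.': 32
Total burnt (originally-T cells now '.'): 18

Answer: 18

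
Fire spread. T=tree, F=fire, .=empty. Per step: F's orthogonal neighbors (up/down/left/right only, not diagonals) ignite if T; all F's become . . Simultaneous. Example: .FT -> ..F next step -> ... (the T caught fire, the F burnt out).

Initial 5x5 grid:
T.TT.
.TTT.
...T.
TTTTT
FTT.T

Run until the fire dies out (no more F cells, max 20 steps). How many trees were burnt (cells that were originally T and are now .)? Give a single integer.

Step 1: +2 fires, +1 burnt (F count now 2)
Step 2: +2 fires, +2 burnt (F count now 2)
Step 3: +1 fires, +2 burnt (F count now 1)
Step 4: +1 fires, +1 burnt (F count now 1)
Step 5: +2 fires, +1 burnt (F count now 2)
Step 6: +2 fires, +2 burnt (F count now 2)
Step 7: +2 fires, +2 burnt (F count now 2)
Step 8: +2 fires, +2 burnt (F count now 2)
Step 9: +0 fires, +2 burnt (F count now 0)
Fire out after step 9
Initially T: 15, now '.': 24
Total burnt (originally-T cells now '.'): 14

Answer: 14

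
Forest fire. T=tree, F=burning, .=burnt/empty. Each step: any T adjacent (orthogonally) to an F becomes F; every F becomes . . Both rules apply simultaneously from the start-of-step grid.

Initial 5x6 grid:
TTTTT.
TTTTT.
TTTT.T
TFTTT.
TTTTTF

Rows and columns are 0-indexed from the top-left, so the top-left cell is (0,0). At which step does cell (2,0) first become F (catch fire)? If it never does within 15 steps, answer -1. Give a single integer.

Step 1: cell (2,0)='T' (+5 fires, +2 burnt)
Step 2: cell (2,0)='F' (+8 fires, +5 burnt)
  -> target ignites at step 2
Step 3: cell (2,0)='.' (+4 fires, +8 burnt)
Step 4: cell (2,0)='.' (+3 fires, +4 burnt)
Step 5: cell (2,0)='.' (+2 fires, +3 burnt)
Step 6: cell (2,0)='.' (+1 fires, +2 burnt)
Step 7: cell (2,0)='.' (+0 fires, +1 burnt)
  fire out at step 7

2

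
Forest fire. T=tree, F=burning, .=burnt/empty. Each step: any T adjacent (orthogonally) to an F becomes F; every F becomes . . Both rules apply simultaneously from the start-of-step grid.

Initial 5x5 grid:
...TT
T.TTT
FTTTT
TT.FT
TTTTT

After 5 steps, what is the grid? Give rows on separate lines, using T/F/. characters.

Step 1: 6 trees catch fire, 2 burn out
  ...TT
  F.TTT
  .FTFT
  FT..F
  TTTFT
Step 2: 7 trees catch fire, 6 burn out
  ...TT
  ..TFT
  ..F.F
  .F...
  FTF.F
Step 3: 4 trees catch fire, 7 burn out
  ...FT
  ..F.F
  .....
  .....
  .F...
Step 4: 1 trees catch fire, 4 burn out
  ....F
  .....
  .....
  .....
  .....
Step 5: 0 trees catch fire, 1 burn out
  .....
  .....
  .....
  .....
  .....

.....
.....
.....
.....
.....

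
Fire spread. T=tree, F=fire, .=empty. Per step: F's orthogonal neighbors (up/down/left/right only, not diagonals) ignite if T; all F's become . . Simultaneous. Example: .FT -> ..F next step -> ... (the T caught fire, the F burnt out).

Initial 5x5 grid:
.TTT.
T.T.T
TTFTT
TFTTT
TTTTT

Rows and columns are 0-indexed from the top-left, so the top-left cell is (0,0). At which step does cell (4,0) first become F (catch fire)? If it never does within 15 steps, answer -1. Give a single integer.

Step 1: cell (4,0)='T' (+6 fires, +2 burnt)
Step 2: cell (4,0)='F' (+6 fires, +6 burnt)
  -> target ignites at step 2
Step 3: cell (4,0)='.' (+6 fires, +6 burnt)
Step 4: cell (4,0)='.' (+1 fires, +6 burnt)
Step 5: cell (4,0)='.' (+0 fires, +1 burnt)
  fire out at step 5

2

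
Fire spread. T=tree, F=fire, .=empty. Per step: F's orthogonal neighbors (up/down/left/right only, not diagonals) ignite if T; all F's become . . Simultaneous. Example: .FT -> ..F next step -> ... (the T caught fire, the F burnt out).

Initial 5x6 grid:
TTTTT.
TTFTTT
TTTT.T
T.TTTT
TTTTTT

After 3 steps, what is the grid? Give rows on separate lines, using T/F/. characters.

Step 1: 4 trees catch fire, 1 burn out
  TTFTT.
  TF.FTT
  TTFT.T
  T.TTTT
  TTTTTT
Step 2: 7 trees catch fire, 4 burn out
  TF.FT.
  F...FT
  TF.F.T
  T.FTTT
  TTTTTT
Step 3: 6 trees catch fire, 7 burn out
  F...F.
  .....F
  F....T
  T..FTT
  TTFTTT

F...F.
.....F
F....T
T..FTT
TTFTTT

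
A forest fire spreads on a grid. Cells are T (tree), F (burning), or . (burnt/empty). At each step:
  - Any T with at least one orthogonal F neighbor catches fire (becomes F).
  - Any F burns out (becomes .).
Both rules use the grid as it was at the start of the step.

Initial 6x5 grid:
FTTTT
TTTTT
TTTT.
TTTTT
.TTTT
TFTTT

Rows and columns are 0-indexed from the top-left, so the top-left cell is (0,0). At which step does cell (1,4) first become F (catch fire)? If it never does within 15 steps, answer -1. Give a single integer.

Step 1: cell (1,4)='T' (+5 fires, +2 burnt)
Step 2: cell (1,4)='T' (+6 fires, +5 burnt)
Step 3: cell (1,4)='T' (+7 fires, +6 burnt)
Step 4: cell (1,4)='T' (+5 fires, +7 burnt)
Step 5: cell (1,4)='F' (+3 fires, +5 burnt)
  -> target ignites at step 5
Step 6: cell (1,4)='.' (+0 fires, +3 burnt)
  fire out at step 6

5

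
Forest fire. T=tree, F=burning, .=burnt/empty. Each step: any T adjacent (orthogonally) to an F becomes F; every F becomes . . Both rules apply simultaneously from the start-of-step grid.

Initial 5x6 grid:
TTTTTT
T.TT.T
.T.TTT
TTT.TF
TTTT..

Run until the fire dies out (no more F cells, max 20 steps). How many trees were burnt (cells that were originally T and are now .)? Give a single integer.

Step 1: +2 fires, +1 burnt (F count now 2)
Step 2: +2 fires, +2 burnt (F count now 2)
Step 3: +2 fires, +2 burnt (F count now 2)
Step 4: +2 fires, +2 burnt (F count now 2)
Step 5: +2 fires, +2 burnt (F count now 2)
Step 6: +1 fires, +2 burnt (F count now 1)
Step 7: +1 fires, +1 burnt (F count now 1)
Step 8: +1 fires, +1 burnt (F count now 1)
Step 9: +1 fires, +1 burnt (F count now 1)
Step 10: +0 fires, +1 burnt (F count now 0)
Fire out after step 10
Initially T: 22, now '.': 22
Total burnt (originally-T cells now '.'): 14

Answer: 14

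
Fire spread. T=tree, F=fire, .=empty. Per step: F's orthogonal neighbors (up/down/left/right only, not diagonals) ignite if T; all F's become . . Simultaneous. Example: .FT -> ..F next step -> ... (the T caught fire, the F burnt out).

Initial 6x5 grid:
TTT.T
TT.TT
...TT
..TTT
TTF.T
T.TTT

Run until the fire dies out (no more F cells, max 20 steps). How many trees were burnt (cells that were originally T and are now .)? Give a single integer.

Answer: 15

Derivation:
Step 1: +3 fires, +1 burnt (F count now 3)
Step 2: +3 fires, +3 burnt (F count now 3)
Step 3: +4 fires, +3 burnt (F count now 4)
Step 4: +3 fires, +4 burnt (F count now 3)
Step 5: +1 fires, +3 burnt (F count now 1)
Step 6: +1 fires, +1 burnt (F count now 1)
Step 7: +0 fires, +1 burnt (F count now 0)
Fire out after step 7
Initially T: 20, now '.': 25
Total burnt (originally-T cells now '.'): 15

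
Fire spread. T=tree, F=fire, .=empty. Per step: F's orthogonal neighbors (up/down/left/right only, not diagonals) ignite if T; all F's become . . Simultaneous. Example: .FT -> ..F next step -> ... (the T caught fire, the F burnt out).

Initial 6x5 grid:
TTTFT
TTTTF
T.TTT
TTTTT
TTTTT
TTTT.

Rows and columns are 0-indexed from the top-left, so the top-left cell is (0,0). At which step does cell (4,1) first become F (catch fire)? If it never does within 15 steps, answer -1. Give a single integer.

Step 1: cell (4,1)='T' (+4 fires, +2 burnt)
Step 2: cell (4,1)='T' (+4 fires, +4 burnt)
Step 3: cell (4,1)='T' (+5 fires, +4 burnt)
Step 4: cell (4,1)='T' (+3 fires, +5 burnt)
Step 5: cell (4,1)='T' (+4 fires, +3 burnt)
Step 6: cell (4,1)='F' (+3 fires, +4 burnt)
  -> target ignites at step 6
Step 7: cell (4,1)='.' (+2 fires, +3 burnt)
Step 8: cell (4,1)='.' (+1 fires, +2 burnt)
Step 9: cell (4,1)='.' (+0 fires, +1 burnt)
  fire out at step 9

6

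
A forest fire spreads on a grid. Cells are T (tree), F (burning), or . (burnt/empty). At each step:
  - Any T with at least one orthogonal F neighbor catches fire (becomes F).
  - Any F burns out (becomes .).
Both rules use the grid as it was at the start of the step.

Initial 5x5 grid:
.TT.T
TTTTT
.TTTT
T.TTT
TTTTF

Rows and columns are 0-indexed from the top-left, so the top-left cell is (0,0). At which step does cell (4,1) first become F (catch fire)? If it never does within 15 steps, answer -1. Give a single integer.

Step 1: cell (4,1)='T' (+2 fires, +1 burnt)
Step 2: cell (4,1)='T' (+3 fires, +2 burnt)
Step 3: cell (4,1)='F' (+4 fires, +3 burnt)
  -> target ignites at step 3
Step 4: cell (4,1)='.' (+4 fires, +4 burnt)
Step 5: cell (4,1)='.' (+3 fires, +4 burnt)
Step 6: cell (4,1)='.' (+2 fires, +3 burnt)
Step 7: cell (4,1)='.' (+2 fires, +2 burnt)
Step 8: cell (4,1)='.' (+0 fires, +2 burnt)
  fire out at step 8

3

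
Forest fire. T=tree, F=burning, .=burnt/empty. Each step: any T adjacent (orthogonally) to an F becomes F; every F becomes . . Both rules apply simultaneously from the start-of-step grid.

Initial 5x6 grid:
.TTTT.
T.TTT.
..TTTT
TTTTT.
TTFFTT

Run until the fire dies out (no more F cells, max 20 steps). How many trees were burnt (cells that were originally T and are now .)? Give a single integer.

Answer: 20

Derivation:
Step 1: +4 fires, +2 burnt (F count now 4)
Step 2: +6 fires, +4 burnt (F count now 6)
Step 3: +4 fires, +6 burnt (F count now 4)
Step 4: +4 fires, +4 burnt (F count now 4)
Step 5: +2 fires, +4 burnt (F count now 2)
Step 6: +0 fires, +2 burnt (F count now 0)
Fire out after step 6
Initially T: 21, now '.': 29
Total burnt (originally-T cells now '.'): 20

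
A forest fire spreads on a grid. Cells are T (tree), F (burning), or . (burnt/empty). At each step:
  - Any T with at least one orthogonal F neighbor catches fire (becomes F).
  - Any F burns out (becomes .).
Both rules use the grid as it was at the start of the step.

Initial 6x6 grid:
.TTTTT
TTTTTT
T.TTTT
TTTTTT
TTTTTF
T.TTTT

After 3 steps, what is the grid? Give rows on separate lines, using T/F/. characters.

Step 1: 3 trees catch fire, 1 burn out
  .TTTTT
  TTTTTT
  T.TTTT
  TTTTTF
  TTTTF.
  T.TTTF
Step 2: 4 trees catch fire, 3 burn out
  .TTTTT
  TTTTTT
  T.TTTF
  TTTTF.
  TTTF..
  T.TTF.
Step 3: 5 trees catch fire, 4 burn out
  .TTTTT
  TTTTTF
  T.TTF.
  TTTF..
  TTF...
  T.TF..

.TTTTT
TTTTTF
T.TTF.
TTTF..
TTF...
T.TF..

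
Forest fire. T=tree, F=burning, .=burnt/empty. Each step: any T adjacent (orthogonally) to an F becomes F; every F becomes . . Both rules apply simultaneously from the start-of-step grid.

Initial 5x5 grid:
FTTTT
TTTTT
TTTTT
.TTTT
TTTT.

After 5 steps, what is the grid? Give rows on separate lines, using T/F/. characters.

Step 1: 2 trees catch fire, 1 burn out
  .FTTT
  FTTTT
  TTTTT
  .TTTT
  TTTT.
Step 2: 3 trees catch fire, 2 burn out
  ..FTT
  .FTTT
  FTTTT
  .TTTT
  TTTT.
Step 3: 3 trees catch fire, 3 burn out
  ...FT
  ..FTT
  .FTTT
  .TTTT
  TTTT.
Step 4: 4 trees catch fire, 3 burn out
  ....F
  ...FT
  ..FTT
  .FTTT
  TTTT.
Step 5: 4 trees catch fire, 4 burn out
  .....
  ....F
  ...FT
  ..FTT
  TFTT.

.....
....F
...FT
..FTT
TFTT.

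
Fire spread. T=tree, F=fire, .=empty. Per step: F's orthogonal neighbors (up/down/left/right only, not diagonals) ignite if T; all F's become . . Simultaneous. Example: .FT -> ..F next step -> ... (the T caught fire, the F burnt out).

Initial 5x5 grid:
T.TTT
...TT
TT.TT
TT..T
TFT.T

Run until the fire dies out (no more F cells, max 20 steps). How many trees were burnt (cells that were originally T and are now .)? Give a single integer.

Answer: 6

Derivation:
Step 1: +3 fires, +1 burnt (F count now 3)
Step 2: +2 fires, +3 burnt (F count now 2)
Step 3: +1 fires, +2 burnt (F count now 1)
Step 4: +0 fires, +1 burnt (F count now 0)
Fire out after step 4
Initially T: 16, now '.': 15
Total burnt (originally-T cells now '.'): 6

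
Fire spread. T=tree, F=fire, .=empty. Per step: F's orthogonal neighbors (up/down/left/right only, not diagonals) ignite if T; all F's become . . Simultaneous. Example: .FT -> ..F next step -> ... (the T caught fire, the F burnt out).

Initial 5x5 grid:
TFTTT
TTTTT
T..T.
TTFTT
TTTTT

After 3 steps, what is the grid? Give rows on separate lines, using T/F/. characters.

Step 1: 6 trees catch fire, 2 burn out
  F.FTT
  TFTTT
  T..T.
  TF.FT
  TTFTT
Step 2: 8 trees catch fire, 6 burn out
  ...FT
  F.FTT
  T..F.
  F...F
  TF.FT
Step 3: 5 trees catch fire, 8 burn out
  ....F
  ...FT
  F....
  .....
  F...F

....F
...FT
F....
.....
F...F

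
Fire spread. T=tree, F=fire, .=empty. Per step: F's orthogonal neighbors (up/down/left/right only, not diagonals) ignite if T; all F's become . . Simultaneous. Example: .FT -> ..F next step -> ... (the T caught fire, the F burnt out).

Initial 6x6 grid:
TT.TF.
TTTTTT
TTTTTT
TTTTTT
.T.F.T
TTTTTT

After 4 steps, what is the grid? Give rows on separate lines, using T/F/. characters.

Step 1: 4 trees catch fire, 2 burn out
  TT.F..
  TTTTFT
  TTTTTT
  TTTFTT
  .T...T
  TTTFTT
Step 2: 8 trees catch fire, 4 burn out
  TT....
  TTTF.F
  TTTFFT
  TTF.FT
  .T...T
  TTF.FT
Step 3: 7 trees catch fire, 8 burn out
  TT....
  TTF...
  TTF..F
  TF...F
  .T...T
  TF...F
Step 4: 6 trees catch fire, 7 burn out
  TT....
  TF....
  TF....
  F.....
  .F...F
  F.....

TT....
TF....
TF....
F.....
.F...F
F.....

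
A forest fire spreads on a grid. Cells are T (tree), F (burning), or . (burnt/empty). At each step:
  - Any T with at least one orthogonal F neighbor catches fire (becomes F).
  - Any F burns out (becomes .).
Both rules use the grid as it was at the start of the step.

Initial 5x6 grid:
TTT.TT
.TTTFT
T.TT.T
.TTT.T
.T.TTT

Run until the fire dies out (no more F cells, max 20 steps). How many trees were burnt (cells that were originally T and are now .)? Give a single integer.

Step 1: +3 fires, +1 burnt (F count now 3)
Step 2: +4 fires, +3 burnt (F count now 4)
Step 3: +5 fires, +4 burnt (F count now 5)
Step 4: +4 fires, +5 burnt (F count now 4)
Step 5: +3 fires, +4 burnt (F count now 3)
Step 6: +1 fires, +3 burnt (F count now 1)
Step 7: +0 fires, +1 burnt (F count now 0)
Fire out after step 7
Initially T: 21, now '.': 29
Total burnt (originally-T cells now '.'): 20

Answer: 20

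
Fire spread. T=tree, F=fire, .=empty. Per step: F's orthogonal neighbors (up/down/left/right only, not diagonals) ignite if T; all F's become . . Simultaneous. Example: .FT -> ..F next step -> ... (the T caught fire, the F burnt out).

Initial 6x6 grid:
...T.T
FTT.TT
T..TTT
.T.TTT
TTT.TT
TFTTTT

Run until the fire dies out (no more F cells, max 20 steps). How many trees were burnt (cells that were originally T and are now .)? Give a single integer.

Step 1: +5 fires, +2 burnt (F count now 5)
Step 2: +5 fires, +5 burnt (F count now 5)
Step 3: +1 fires, +5 burnt (F count now 1)
Step 4: +2 fires, +1 burnt (F count now 2)
Step 5: +2 fires, +2 burnt (F count now 2)
Step 6: +3 fires, +2 burnt (F count now 3)
Step 7: +3 fires, +3 burnt (F count now 3)
Step 8: +1 fires, +3 burnt (F count now 1)
Step 9: +1 fires, +1 burnt (F count now 1)
Step 10: +0 fires, +1 burnt (F count now 0)
Fire out after step 10
Initially T: 24, now '.': 35
Total burnt (originally-T cells now '.'): 23

Answer: 23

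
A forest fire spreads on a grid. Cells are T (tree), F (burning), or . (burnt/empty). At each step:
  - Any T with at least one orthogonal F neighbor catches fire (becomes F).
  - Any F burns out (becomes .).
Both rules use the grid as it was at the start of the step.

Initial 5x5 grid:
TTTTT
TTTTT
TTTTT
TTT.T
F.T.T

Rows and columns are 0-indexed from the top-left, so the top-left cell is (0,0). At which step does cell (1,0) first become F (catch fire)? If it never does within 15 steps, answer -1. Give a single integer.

Step 1: cell (1,0)='T' (+1 fires, +1 burnt)
Step 2: cell (1,0)='T' (+2 fires, +1 burnt)
Step 3: cell (1,0)='F' (+3 fires, +2 burnt)
  -> target ignites at step 3
Step 4: cell (1,0)='.' (+4 fires, +3 burnt)
Step 5: cell (1,0)='.' (+3 fires, +4 burnt)
Step 6: cell (1,0)='.' (+3 fires, +3 burnt)
Step 7: cell (1,0)='.' (+3 fires, +3 burnt)
Step 8: cell (1,0)='.' (+2 fires, +3 burnt)
Step 9: cell (1,0)='.' (+0 fires, +2 burnt)
  fire out at step 9

3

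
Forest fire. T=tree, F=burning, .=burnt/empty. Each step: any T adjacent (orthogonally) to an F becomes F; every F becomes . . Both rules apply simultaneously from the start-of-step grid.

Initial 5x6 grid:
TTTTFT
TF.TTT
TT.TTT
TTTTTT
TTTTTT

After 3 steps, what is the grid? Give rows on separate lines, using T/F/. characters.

Step 1: 6 trees catch fire, 2 burn out
  TFTF.F
  F..TFT
  TF.TTT
  TTTTTT
  TTTTTT
Step 2: 7 trees catch fire, 6 burn out
  F.F...
  ...F.F
  F..TFT
  TFTTTT
  TTTTTT
Step 3: 6 trees catch fire, 7 burn out
  ......
  ......
  ...F.F
  F.FTFT
  TFTTTT

......
......
...F.F
F.FTFT
TFTTTT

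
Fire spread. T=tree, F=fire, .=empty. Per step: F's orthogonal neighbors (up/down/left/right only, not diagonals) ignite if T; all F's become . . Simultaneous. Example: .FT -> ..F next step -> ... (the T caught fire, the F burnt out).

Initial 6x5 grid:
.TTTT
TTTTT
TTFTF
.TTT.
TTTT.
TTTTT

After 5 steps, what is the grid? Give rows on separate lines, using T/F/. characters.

Step 1: 5 trees catch fire, 2 burn out
  .TTTT
  TTFTF
  TF.F.
  .TFT.
  TTTT.
  TTTTT
Step 2: 8 trees catch fire, 5 burn out
  .TFTF
  TF.F.
  F....
  .F.F.
  TTFT.
  TTTTT
Step 3: 6 trees catch fire, 8 burn out
  .F.F.
  F....
  .....
  .....
  TF.F.
  TTFTT
Step 4: 3 trees catch fire, 6 burn out
  .....
  .....
  .....
  .....
  F....
  TF.FT
Step 5: 2 trees catch fire, 3 burn out
  .....
  .....
  .....
  .....
  .....
  F...F

.....
.....
.....
.....
.....
F...F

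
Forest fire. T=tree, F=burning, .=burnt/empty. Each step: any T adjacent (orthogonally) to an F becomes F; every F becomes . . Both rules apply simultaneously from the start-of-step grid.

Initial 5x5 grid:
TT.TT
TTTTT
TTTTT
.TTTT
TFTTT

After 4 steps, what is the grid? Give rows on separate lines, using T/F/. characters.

Step 1: 3 trees catch fire, 1 burn out
  TT.TT
  TTTTT
  TTTTT
  .FTTT
  F.FTT
Step 2: 3 trees catch fire, 3 burn out
  TT.TT
  TTTTT
  TFTTT
  ..FTT
  ...FT
Step 3: 5 trees catch fire, 3 burn out
  TT.TT
  TFTTT
  F.FTT
  ...FT
  ....F
Step 4: 5 trees catch fire, 5 burn out
  TF.TT
  F.FTT
  ...FT
  ....F
  .....

TF.TT
F.FTT
...FT
....F
.....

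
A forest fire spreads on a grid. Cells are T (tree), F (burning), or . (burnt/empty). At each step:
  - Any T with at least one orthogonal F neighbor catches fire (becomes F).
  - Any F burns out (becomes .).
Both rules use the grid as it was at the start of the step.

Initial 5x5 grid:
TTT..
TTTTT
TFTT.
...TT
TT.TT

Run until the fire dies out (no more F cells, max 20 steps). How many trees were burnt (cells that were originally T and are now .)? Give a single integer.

Step 1: +3 fires, +1 burnt (F count now 3)
Step 2: +4 fires, +3 burnt (F count now 4)
Step 3: +4 fires, +4 burnt (F count now 4)
Step 4: +3 fires, +4 burnt (F count now 3)
Step 5: +1 fires, +3 burnt (F count now 1)
Step 6: +0 fires, +1 burnt (F count now 0)
Fire out after step 6
Initially T: 17, now '.': 23
Total burnt (originally-T cells now '.'): 15

Answer: 15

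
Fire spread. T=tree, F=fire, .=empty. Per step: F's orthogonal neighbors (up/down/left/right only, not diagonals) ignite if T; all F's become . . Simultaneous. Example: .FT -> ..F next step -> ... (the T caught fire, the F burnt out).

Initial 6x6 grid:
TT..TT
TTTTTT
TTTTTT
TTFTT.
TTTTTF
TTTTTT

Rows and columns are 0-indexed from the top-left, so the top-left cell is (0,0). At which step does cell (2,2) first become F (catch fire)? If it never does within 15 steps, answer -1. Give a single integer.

Step 1: cell (2,2)='F' (+6 fires, +2 burnt)
  -> target ignites at step 1
Step 2: cell (2,2)='.' (+9 fires, +6 burnt)
Step 3: cell (2,2)='.' (+7 fires, +9 burnt)
Step 4: cell (2,2)='.' (+5 fires, +7 burnt)
Step 5: cell (2,2)='.' (+3 fires, +5 burnt)
Step 6: cell (2,2)='.' (+1 fires, +3 burnt)
Step 7: cell (2,2)='.' (+0 fires, +1 burnt)
  fire out at step 7

1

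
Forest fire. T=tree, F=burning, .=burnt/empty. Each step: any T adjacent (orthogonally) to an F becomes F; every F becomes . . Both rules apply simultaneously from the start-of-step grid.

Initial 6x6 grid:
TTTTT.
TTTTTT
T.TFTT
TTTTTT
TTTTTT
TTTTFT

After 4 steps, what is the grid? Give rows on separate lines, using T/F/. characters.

Step 1: 7 trees catch fire, 2 burn out
  TTTTT.
  TTTFTT
  T.F.FT
  TTTFTT
  TTTTFT
  TTTF.F
Step 2: 9 trees catch fire, 7 burn out
  TTTFT.
  TTF.FT
  T....F
  TTF.FT
  TTTF.F
  TTF...
Step 3: 8 trees catch fire, 9 burn out
  TTF.F.
  TF...F
  T.....
  TF...F
  TTF...
  TF....
Step 4: 5 trees catch fire, 8 burn out
  TF....
  F.....
  T.....
  F.....
  TF....
  F.....

TF....
F.....
T.....
F.....
TF....
F.....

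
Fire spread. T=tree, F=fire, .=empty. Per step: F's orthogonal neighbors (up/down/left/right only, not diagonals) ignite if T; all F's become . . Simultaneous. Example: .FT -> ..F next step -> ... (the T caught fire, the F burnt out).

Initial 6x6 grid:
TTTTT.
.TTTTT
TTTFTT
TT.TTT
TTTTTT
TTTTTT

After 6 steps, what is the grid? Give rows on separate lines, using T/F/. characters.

Step 1: 4 trees catch fire, 1 burn out
  TTTTT.
  .TTFTT
  TTF.FT
  TT.FTT
  TTTTTT
  TTTTTT
Step 2: 7 trees catch fire, 4 burn out
  TTTFT.
  .TF.FT
  TF...F
  TT..FT
  TTTFTT
  TTTTTT
Step 3: 10 trees catch fire, 7 burn out
  TTF.F.
  .F...F
  F.....
  TF...F
  TTF.FT
  TTTFTT
Step 4: 6 trees catch fire, 10 burn out
  TF....
  ......
  ......
  F.....
  TF...F
  TTF.FT
Step 5: 4 trees catch fire, 6 burn out
  F.....
  ......
  ......
  ......
  F.....
  TF...F
Step 6: 1 trees catch fire, 4 burn out
  ......
  ......
  ......
  ......
  ......
  F.....

......
......
......
......
......
F.....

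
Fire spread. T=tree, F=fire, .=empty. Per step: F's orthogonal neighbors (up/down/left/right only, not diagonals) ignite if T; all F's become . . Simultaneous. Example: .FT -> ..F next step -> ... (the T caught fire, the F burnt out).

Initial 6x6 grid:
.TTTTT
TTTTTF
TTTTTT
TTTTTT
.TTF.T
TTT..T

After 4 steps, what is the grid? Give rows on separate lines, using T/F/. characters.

Step 1: 5 trees catch fire, 2 burn out
  .TTTTF
  TTTTF.
  TTTTTF
  TTTFTT
  .TF..T
  TTT..T
Step 2: 9 trees catch fire, 5 burn out
  .TTTF.
  TTTF..
  TTTFF.
  TTF.FF
  .F...T
  TTF..T
Step 3: 6 trees catch fire, 9 burn out
  .TTF..
  TTF...
  TTF...
  TF....
  .....F
  TF...T
Step 4: 6 trees catch fire, 6 burn out
  .TF...
  TF....
  TF....
  F.....
  ......
  F....F

.TF...
TF....
TF....
F.....
......
F....F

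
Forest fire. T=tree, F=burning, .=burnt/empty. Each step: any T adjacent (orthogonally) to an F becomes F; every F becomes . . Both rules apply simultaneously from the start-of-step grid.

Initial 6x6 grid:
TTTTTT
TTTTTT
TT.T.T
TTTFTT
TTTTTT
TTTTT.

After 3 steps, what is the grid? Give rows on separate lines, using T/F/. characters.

Step 1: 4 trees catch fire, 1 burn out
  TTTTTT
  TTTTTT
  TT.F.T
  TTF.FT
  TTTFTT
  TTTTT.
Step 2: 6 trees catch fire, 4 burn out
  TTTTTT
  TTTFTT
  TT...T
  TF...F
  TTF.FT
  TTTFT.
Step 3: 10 trees catch fire, 6 burn out
  TTTFTT
  TTF.FT
  TF...F
  F.....
  TF...F
  TTF.F.

TTTFTT
TTF.FT
TF...F
F.....
TF...F
TTF.F.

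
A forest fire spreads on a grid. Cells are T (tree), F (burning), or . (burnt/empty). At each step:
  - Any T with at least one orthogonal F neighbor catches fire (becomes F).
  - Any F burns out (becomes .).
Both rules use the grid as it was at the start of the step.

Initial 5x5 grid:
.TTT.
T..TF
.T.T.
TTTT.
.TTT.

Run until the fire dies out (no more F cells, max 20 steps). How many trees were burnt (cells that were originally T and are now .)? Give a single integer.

Step 1: +1 fires, +1 burnt (F count now 1)
Step 2: +2 fires, +1 burnt (F count now 2)
Step 3: +2 fires, +2 burnt (F count now 2)
Step 4: +3 fires, +2 burnt (F count now 3)
Step 5: +2 fires, +3 burnt (F count now 2)
Step 6: +3 fires, +2 burnt (F count now 3)
Step 7: +0 fires, +3 burnt (F count now 0)
Fire out after step 7
Initially T: 14, now '.': 24
Total burnt (originally-T cells now '.'): 13

Answer: 13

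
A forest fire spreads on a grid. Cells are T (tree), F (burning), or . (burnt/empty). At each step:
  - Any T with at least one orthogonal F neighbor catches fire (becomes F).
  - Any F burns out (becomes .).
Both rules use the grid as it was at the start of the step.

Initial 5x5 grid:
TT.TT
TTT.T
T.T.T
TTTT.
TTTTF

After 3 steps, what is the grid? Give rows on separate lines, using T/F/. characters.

Step 1: 1 trees catch fire, 1 burn out
  TT.TT
  TTT.T
  T.T.T
  TTTT.
  TTTF.
Step 2: 2 trees catch fire, 1 burn out
  TT.TT
  TTT.T
  T.T.T
  TTTF.
  TTF..
Step 3: 2 trees catch fire, 2 burn out
  TT.TT
  TTT.T
  T.T.T
  TTF..
  TF...

TT.TT
TTT.T
T.T.T
TTF..
TF...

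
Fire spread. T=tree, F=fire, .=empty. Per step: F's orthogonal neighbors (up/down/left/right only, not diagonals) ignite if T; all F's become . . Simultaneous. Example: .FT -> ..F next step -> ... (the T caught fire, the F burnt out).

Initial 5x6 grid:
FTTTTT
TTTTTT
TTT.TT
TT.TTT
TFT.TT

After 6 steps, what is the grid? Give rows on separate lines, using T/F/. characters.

Step 1: 5 trees catch fire, 2 burn out
  .FTTTT
  FTTTTT
  TTT.TT
  TF.TTT
  F.F.TT
Step 2: 5 trees catch fire, 5 burn out
  ..FTTT
  .FTTTT
  FFT.TT
  F..TTT
  ....TT
Step 3: 3 trees catch fire, 5 burn out
  ...FTT
  ..FTTT
  ..F.TT
  ...TTT
  ....TT
Step 4: 2 trees catch fire, 3 burn out
  ....FT
  ...FTT
  ....TT
  ...TTT
  ....TT
Step 5: 2 trees catch fire, 2 burn out
  .....F
  ....FT
  ....TT
  ...TTT
  ....TT
Step 6: 2 trees catch fire, 2 burn out
  ......
  .....F
  ....FT
  ...TTT
  ....TT

......
.....F
....FT
...TTT
....TT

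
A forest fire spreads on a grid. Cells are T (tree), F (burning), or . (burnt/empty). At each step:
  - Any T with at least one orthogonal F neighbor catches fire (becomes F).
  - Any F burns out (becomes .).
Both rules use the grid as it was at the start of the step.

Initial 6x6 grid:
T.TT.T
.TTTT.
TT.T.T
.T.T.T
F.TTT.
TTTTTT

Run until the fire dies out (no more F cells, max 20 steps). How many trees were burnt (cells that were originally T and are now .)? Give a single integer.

Step 1: +1 fires, +1 burnt (F count now 1)
Step 2: +1 fires, +1 burnt (F count now 1)
Step 3: +1 fires, +1 burnt (F count now 1)
Step 4: +2 fires, +1 burnt (F count now 2)
Step 5: +2 fires, +2 burnt (F count now 2)
Step 6: +3 fires, +2 burnt (F count now 3)
Step 7: +1 fires, +3 burnt (F count now 1)
Step 8: +1 fires, +1 burnt (F count now 1)
Step 9: +3 fires, +1 burnt (F count now 3)
Step 10: +2 fires, +3 burnt (F count now 2)
Step 11: +1 fires, +2 burnt (F count now 1)
Step 12: +2 fires, +1 burnt (F count now 2)
Step 13: +0 fires, +2 burnt (F count now 0)
Fire out after step 13
Initially T: 24, now '.': 32
Total burnt (originally-T cells now '.'): 20

Answer: 20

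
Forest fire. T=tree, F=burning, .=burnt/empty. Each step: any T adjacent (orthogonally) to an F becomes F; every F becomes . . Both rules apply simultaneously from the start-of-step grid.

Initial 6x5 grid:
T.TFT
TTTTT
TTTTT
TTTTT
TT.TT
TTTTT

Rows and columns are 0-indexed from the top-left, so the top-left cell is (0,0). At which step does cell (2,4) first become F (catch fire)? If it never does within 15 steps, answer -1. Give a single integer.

Step 1: cell (2,4)='T' (+3 fires, +1 burnt)
Step 2: cell (2,4)='T' (+3 fires, +3 burnt)
Step 3: cell (2,4)='F' (+4 fires, +3 burnt)
  -> target ignites at step 3
Step 4: cell (2,4)='.' (+5 fires, +4 burnt)
Step 5: cell (2,4)='.' (+5 fires, +5 burnt)
Step 6: cell (2,4)='.' (+4 fires, +5 burnt)
Step 7: cell (2,4)='.' (+2 fires, +4 burnt)
Step 8: cell (2,4)='.' (+1 fires, +2 burnt)
Step 9: cell (2,4)='.' (+0 fires, +1 burnt)
  fire out at step 9

3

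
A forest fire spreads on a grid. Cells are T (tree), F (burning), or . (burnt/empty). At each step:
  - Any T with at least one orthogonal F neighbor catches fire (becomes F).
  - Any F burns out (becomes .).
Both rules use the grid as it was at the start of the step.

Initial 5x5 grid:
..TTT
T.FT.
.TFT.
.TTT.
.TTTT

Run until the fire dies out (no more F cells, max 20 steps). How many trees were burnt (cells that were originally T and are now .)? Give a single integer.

Answer: 13

Derivation:
Step 1: +5 fires, +2 burnt (F count now 5)
Step 2: +4 fires, +5 burnt (F count now 4)
Step 3: +3 fires, +4 burnt (F count now 3)
Step 4: +1 fires, +3 burnt (F count now 1)
Step 5: +0 fires, +1 burnt (F count now 0)
Fire out after step 5
Initially T: 14, now '.': 24
Total burnt (originally-T cells now '.'): 13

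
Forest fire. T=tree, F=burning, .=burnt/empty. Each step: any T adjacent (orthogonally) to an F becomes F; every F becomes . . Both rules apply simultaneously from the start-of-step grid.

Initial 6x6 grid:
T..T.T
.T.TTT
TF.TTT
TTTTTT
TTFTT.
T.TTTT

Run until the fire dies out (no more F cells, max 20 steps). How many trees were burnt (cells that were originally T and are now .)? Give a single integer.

Answer: 25

Derivation:
Step 1: +7 fires, +2 burnt (F count now 7)
Step 2: +5 fires, +7 burnt (F count now 5)
Step 3: +4 fires, +5 burnt (F count now 4)
Step 4: +4 fires, +4 burnt (F count now 4)
Step 5: +3 fires, +4 burnt (F count now 3)
Step 6: +1 fires, +3 burnt (F count now 1)
Step 7: +1 fires, +1 burnt (F count now 1)
Step 8: +0 fires, +1 burnt (F count now 0)
Fire out after step 8
Initially T: 26, now '.': 35
Total burnt (originally-T cells now '.'): 25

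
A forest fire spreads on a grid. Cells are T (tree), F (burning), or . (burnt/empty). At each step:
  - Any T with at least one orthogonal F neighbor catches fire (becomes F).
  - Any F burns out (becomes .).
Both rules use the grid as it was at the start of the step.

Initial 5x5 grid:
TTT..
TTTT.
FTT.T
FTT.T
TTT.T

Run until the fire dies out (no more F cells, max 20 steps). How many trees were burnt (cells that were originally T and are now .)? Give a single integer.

Answer: 14

Derivation:
Step 1: +4 fires, +2 burnt (F count now 4)
Step 2: +5 fires, +4 burnt (F count now 5)
Step 3: +3 fires, +5 burnt (F count now 3)
Step 4: +2 fires, +3 burnt (F count now 2)
Step 5: +0 fires, +2 burnt (F count now 0)
Fire out after step 5
Initially T: 17, now '.': 22
Total burnt (originally-T cells now '.'): 14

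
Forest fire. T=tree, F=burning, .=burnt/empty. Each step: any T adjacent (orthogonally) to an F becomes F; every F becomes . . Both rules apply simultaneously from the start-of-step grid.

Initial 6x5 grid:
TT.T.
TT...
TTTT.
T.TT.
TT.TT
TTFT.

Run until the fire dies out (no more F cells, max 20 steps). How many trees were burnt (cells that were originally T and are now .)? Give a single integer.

Answer: 18

Derivation:
Step 1: +2 fires, +1 burnt (F count now 2)
Step 2: +3 fires, +2 burnt (F count now 3)
Step 3: +3 fires, +3 burnt (F count now 3)
Step 4: +3 fires, +3 burnt (F count now 3)
Step 5: +2 fires, +3 burnt (F count now 2)
Step 6: +2 fires, +2 burnt (F count now 2)
Step 7: +2 fires, +2 burnt (F count now 2)
Step 8: +1 fires, +2 burnt (F count now 1)
Step 9: +0 fires, +1 burnt (F count now 0)
Fire out after step 9
Initially T: 19, now '.': 29
Total burnt (originally-T cells now '.'): 18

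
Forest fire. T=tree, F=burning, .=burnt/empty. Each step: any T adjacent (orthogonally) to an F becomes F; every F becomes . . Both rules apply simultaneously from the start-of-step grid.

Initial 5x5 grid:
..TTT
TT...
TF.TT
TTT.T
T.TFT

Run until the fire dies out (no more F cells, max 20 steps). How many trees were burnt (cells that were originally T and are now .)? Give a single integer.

Answer: 12

Derivation:
Step 1: +5 fires, +2 burnt (F count now 5)
Step 2: +4 fires, +5 burnt (F count now 4)
Step 3: +2 fires, +4 burnt (F count now 2)
Step 4: +1 fires, +2 burnt (F count now 1)
Step 5: +0 fires, +1 burnt (F count now 0)
Fire out after step 5
Initially T: 15, now '.': 22
Total burnt (originally-T cells now '.'): 12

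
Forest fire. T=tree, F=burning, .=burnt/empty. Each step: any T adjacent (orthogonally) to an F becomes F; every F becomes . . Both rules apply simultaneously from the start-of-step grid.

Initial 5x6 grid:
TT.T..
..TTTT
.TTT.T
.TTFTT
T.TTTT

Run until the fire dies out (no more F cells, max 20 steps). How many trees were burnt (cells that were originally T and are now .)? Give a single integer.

Step 1: +4 fires, +1 burnt (F count now 4)
Step 2: +6 fires, +4 burnt (F count now 6)
Step 3: +6 fires, +6 burnt (F count now 6)
Step 4: +1 fires, +6 burnt (F count now 1)
Step 5: +0 fires, +1 burnt (F count now 0)
Fire out after step 5
Initially T: 20, now '.': 27
Total burnt (originally-T cells now '.'): 17

Answer: 17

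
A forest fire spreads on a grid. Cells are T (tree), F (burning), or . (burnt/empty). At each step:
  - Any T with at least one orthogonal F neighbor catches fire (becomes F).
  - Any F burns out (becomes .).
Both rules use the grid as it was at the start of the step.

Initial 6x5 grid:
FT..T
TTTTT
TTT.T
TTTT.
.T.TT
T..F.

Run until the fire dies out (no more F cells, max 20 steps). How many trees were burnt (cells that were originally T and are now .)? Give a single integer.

Answer: 18

Derivation:
Step 1: +3 fires, +2 burnt (F count now 3)
Step 2: +4 fires, +3 burnt (F count now 4)
Step 3: +4 fires, +4 burnt (F count now 4)
Step 4: +3 fires, +4 burnt (F count now 3)
Step 5: +2 fires, +3 burnt (F count now 2)
Step 6: +2 fires, +2 burnt (F count now 2)
Step 7: +0 fires, +2 burnt (F count now 0)
Fire out after step 7
Initially T: 19, now '.': 29
Total burnt (originally-T cells now '.'): 18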